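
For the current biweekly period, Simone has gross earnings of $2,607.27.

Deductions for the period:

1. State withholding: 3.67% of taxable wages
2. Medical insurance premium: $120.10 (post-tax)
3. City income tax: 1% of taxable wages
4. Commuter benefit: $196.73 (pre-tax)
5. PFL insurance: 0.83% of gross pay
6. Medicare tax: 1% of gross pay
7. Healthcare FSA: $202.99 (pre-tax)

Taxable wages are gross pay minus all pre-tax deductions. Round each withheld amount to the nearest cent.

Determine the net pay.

Healthcare FSA: $202.99
Commuter benefit: $196.73
Pre-tax total = $202.99 + $196.73 = $399.72
Taxable wages = $2,607.27 − $399.72 = $2,207.55
State withholding: $2,207.55 × 0.0367 = $81.02
City income tax: $2,207.55 × 0.01 = $22.08
PFL insurance: $2,607.27 × 0.0083 = $21.64
Medicare tax: $2,607.27 × 0.01 = $26.07
Medical insurance premium: $120.10
Total deductions = $202.99 + $196.73 + $81.02 + $22.08 + $21.64 + $26.07 + $120.10 = $670.63
Net pay = $2,607.27 − $670.63 = $1,936.64

$1,936.64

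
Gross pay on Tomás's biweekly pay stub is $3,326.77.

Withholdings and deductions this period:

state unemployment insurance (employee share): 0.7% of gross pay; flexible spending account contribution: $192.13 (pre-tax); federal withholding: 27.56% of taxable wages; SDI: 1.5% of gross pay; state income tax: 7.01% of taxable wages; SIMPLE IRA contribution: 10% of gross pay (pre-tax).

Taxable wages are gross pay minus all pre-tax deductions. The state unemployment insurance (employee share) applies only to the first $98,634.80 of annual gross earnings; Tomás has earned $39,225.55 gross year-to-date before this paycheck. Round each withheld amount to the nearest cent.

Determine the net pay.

$1,760.13

SIMPLE IRA contribution: $3,326.77 × 0.1 = $332.68
Flexible spending account contribution: $192.13
Pre-tax total = $332.68 + $192.13 = $524.81
Taxable wages = $3,326.77 − $524.81 = $2,801.96
Federal withholding: $2,801.96 × 0.2756 = $772.22
State income tax: $2,801.96 × 0.0701 = $196.42
SDI: $3,326.77 × 0.015 = $49.90
State unemployment insurance (employee share): cap not yet reached, full $3,326.77 is subject → $3,326.77 × 0.007 = $23.29
Total deductions = $332.68 + $192.13 + $772.22 + $196.42 + $49.90 + $23.29 = $1,566.64
Net pay = $3,326.77 − $1,566.64 = $1,760.13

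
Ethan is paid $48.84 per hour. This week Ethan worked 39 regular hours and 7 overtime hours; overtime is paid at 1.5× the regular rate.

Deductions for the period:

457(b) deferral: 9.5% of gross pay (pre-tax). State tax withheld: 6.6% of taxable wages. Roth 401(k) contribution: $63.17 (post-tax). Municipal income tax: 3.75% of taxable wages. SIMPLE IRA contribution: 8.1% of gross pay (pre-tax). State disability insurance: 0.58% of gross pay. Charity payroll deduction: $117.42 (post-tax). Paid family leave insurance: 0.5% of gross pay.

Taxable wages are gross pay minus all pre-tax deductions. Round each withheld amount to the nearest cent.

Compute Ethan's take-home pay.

Regular pay: 39 × $48.84 = $1,904.76
Overtime pay: 7 × $48.84 × 1.5 = $512.82
Gross pay = $1,904.76 + $512.82 = $2,417.58
SIMPLE IRA contribution: $2,417.58 × 0.081 = $195.82
457(b) deferral: $2,417.58 × 0.095 = $229.67
Pre-tax total = $195.82 + $229.67 = $425.49
Taxable wages = $2,417.58 − $425.49 = $1,992.09
State tax withheld: $1,992.09 × 0.066 = $131.48
Municipal income tax: $1,992.09 × 0.0375 = $74.70
State disability insurance: $2,417.58 × 0.0058 = $14.02
Paid family leave insurance: $2,417.58 × 0.005 = $12.09
Roth 401(k) contribution: $63.17
Charity payroll deduction: $117.42
Total deductions = $195.82 + $229.67 + $131.48 + $74.70 + $14.02 + $12.09 + $63.17 + $117.42 = $838.37
Net pay = $2,417.58 − $838.37 = $1,579.21

$1,579.21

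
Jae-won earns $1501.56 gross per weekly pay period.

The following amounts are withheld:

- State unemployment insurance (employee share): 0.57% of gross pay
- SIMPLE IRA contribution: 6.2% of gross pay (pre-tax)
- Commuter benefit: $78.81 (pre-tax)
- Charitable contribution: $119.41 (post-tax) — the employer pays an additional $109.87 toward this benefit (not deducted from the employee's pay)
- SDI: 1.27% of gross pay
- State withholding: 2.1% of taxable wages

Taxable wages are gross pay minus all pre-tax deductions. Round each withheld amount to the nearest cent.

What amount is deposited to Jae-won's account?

Commuter benefit: $78.81
SIMPLE IRA contribution: $1501.56 × 0.062 = $93.10
Pre-tax total = $78.81 + $93.10 = $171.91
Taxable wages = $1501.56 − $171.91 = $1329.65
State withholding: $1329.65 × 0.021 = $27.92
State unemployment insurance (employee share): $1501.56 × 0.0057 = $8.56
SDI: $1501.56 × 0.0127 = $19.07
Charitable contribution: $119.41
(Employer's $109.87 toward charitable contribution is not withheld from the employee.)
Total deductions = $78.81 + $93.10 + $27.92 + $8.56 + $19.07 + $119.41 = $346.87
Net pay = $1501.56 − $346.87 = $1154.69

$1154.69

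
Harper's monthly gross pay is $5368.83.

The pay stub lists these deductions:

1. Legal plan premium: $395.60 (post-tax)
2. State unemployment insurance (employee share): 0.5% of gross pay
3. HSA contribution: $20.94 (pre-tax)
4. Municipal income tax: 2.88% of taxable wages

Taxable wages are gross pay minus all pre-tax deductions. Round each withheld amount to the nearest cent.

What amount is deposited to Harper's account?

HSA contribution: $20.94
Taxable wages = $5368.83 − $20.94 = $5347.89
Municipal income tax: $5347.89 × 0.0288 = $154.02
State unemployment insurance (employee share): $5368.83 × 0.005 = $26.84
Legal plan premium: $395.60
Total deductions = $20.94 + $154.02 + $26.84 + $395.60 = $597.40
Net pay = $5368.83 − $597.40 = $4771.43

$4771.43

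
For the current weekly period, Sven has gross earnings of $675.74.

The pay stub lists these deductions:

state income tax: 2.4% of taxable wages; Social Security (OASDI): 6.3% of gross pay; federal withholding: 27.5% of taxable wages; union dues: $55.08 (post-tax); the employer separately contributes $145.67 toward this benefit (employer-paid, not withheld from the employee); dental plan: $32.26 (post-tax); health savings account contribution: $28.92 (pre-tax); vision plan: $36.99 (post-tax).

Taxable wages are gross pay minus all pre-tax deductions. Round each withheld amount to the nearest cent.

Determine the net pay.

Health savings account contribution: $28.92
Taxable wages = $675.74 − $28.92 = $646.82
Federal withholding: $646.82 × 0.275 = $177.88
State income tax: $646.82 × 0.024 = $15.52
Social Security (OASDI): $675.74 × 0.063 = $42.57
Vision plan: $36.99
Union dues: $55.08
Dental plan: $32.26
(Employer's $145.67 toward union dues is not withheld from the employee.)
Total deductions = $28.92 + $177.88 + $15.52 + $42.57 + $36.99 + $55.08 + $32.26 = $389.22
Net pay = $675.74 − $389.22 = $286.52

$286.52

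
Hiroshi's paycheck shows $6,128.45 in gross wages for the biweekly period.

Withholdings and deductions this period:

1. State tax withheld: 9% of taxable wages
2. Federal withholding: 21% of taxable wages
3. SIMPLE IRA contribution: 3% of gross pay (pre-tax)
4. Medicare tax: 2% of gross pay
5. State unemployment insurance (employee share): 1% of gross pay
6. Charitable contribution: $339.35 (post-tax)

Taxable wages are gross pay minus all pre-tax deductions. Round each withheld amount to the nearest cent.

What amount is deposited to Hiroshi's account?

SIMPLE IRA contribution: $6,128.45 × 0.03 = $183.85
Taxable wages = $6,128.45 − $183.85 = $5,944.60
Federal withholding: $5,944.60 × 0.21 = $1,248.37
State tax withheld: $5,944.60 × 0.09 = $535.01
Medicare tax: $6,128.45 × 0.02 = $122.57
State unemployment insurance (employee share): $6,128.45 × 0.01 = $61.28
Charitable contribution: $339.35
Total deductions = $183.85 + $1,248.37 + $535.01 + $122.57 + $61.28 + $339.35 = $2,490.43
Net pay = $6,128.45 − $2,490.43 = $3,638.02

$3,638.02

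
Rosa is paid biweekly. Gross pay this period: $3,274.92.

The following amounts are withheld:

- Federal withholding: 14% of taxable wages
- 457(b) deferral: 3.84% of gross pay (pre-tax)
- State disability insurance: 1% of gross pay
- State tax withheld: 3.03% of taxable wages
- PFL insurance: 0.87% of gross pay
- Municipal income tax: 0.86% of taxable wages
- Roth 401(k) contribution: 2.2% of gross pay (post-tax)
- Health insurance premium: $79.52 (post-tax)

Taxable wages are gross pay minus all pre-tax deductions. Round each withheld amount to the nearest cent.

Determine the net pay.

457(b) deferral: $3,274.92 × 0.0384 = $125.76
Taxable wages = $3,274.92 − $125.76 = $3,149.16
Federal withholding: $3,149.16 × 0.14 = $440.88
State tax withheld: $3,149.16 × 0.0303 = $95.42
Municipal income tax: $3,149.16 × 0.0086 = $27.08
PFL insurance: $3,274.92 × 0.0087 = $28.49
State disability insurance: $3,274.92 × 0.01 = $32.75
Health insurance premium: $79.52
Roth 401(k) contribution: $3,274.92 × 0.022 = $72.05
Total deductions = $125.76 + $440.88 + $95.42 + $27.08 + $28.49 + $32.75 + $79.52 + $72.05 = $901.95
Net pay = $3,274.92 − $901.95 = $2,372.97

$2,372.97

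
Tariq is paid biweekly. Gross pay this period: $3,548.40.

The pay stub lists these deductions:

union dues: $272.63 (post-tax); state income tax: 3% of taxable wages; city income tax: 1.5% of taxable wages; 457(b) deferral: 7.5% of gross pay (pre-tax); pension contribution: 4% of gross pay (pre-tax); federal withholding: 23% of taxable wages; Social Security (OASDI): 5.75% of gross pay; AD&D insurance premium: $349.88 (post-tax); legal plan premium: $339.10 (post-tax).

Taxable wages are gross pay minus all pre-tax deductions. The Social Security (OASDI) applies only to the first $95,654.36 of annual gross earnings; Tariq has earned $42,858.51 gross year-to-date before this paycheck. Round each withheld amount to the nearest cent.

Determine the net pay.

$1,111.10

Pension contribution: $3,548.40 × 0.04 = $141.94
457(b) deferral: $3,548.40 × 0.075 = $266.13
Pre-tax total = $141.94 + $266.13 = $408.07
Taxable wages = $3,548.40 − $408.07 = $3,140.33
Federal withholding: $3,140.33 × 0.23 = $722.28
State income tax: $3,140.33 × 0.03 = $94.21
City income tax: $3,140.33 × 0.015 = $47.10
Social Security (OASDI): cap not yet reached, full $3,548.40 is subject → $3,548.40 × 0.0575 = $204.03
Union dues: $272.63
AD&D insurance premium: $349.88
Legal plan premium: $339.10
Total deductions = $141.94 + $266.13 + $722.28 + $94.21 + $47.10 + $204.03 + $272.63 + $349.88 + $339.10 = $2,437.30
Net pay = $3,548.40 − $2,437.30 = $1,111.10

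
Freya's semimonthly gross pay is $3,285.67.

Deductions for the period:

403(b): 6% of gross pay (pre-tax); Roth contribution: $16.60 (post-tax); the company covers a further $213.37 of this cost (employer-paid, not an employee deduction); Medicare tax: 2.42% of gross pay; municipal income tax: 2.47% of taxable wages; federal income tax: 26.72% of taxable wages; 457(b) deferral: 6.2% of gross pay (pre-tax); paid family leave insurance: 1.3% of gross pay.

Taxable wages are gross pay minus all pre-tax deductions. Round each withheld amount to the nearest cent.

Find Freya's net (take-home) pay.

457(b) deferral: $3,285.67 × 0.062 = $203.71
403(b): $3,285.67 × 0.06 = $197.14
Pre-tax total = $203.71 + $197.14 = $400.85
Taxable wages = $3,285.67 − $400.85 = $2,884.82
Federal income tax: $2,884.82 × 0.2672 = $770.82
Municipal income tax: $2,884.82 × 0.0247 = $71.26
Paid family leave insurance: $3,285.67 × 0.013 = $42.71
Medicare tax: $3,285.67 × 0.0242 = $79.51
Roth contribution: $16.60
(Employer's $213.37 toward Roth contribution is not withheld from the employee.)
Total deductions = $203.71 + $197.14 + $770.82 + $71.26 + $42.71 + $79.51 + $16.60 = $1,381.75
Net pay = $3,285.67 − $1,381.75 = $1,903.92

$1,903.92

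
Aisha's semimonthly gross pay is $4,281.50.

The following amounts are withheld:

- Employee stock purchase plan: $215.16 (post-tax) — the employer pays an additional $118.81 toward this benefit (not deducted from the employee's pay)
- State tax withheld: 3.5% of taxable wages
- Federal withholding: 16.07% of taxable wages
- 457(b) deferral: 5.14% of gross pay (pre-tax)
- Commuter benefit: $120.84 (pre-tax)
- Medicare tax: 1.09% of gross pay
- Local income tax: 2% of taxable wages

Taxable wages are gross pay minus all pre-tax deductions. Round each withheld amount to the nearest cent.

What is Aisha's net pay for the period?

457(b) deferral: $4,281.50 × 0.0514 = $220.07
Commuter benefit: $120.84
Pre-tax total = $220.07 + $120.84 = $340.91
Taxable wages = $4,281.50 − $340.91 = $3,940.59
Local income tax: $3,940.59 × 0.02 = $78.81
State tax withheld: $3,940.59 × 0.035 = $137.92
Federal withholding: $3,940.59 × 0.1607 = $633.25
Medicare tax: $4,281.50 × 0.0109 = $46.67
Employee stock purchase plan: $215.16
(Employer's $118.81 toward employee stock purchase plan is not withheld from the employee.)
Total deductions = $220.07 + $120.84 + $78.81 + $137.92 + $633.25 + $46.67 + $215.16 = $1,452.72
Net pay = $4,281.50 − $1,452.72 = $2,828.78

$2,828.78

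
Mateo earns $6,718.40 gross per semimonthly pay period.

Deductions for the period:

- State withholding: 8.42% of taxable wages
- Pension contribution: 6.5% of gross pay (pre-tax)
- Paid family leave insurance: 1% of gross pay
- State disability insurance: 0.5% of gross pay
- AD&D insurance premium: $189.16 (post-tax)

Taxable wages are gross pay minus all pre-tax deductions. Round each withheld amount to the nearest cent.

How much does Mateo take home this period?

Pension contribution: $6,718.40 × 0.065 = $436.70
Taxable wages = $6,718.40 − $436.70 = $6,281.70
State withholding: $6,281.70 × 0.0842 = $528.92
Paid family leave insurance: $6,718.40 × 0.01 = $67.18
State disability insurance: $6,718.40 × 0.005 = $33.59
AD&D insurance premium: $189.16
Total deductions = $436.70 + $528.92 + $67.18 + $33.59 + $189.16 = $1,255.55
Net pay = $6,718.40 − $1,255.55 = $5,462.85

$5,462.85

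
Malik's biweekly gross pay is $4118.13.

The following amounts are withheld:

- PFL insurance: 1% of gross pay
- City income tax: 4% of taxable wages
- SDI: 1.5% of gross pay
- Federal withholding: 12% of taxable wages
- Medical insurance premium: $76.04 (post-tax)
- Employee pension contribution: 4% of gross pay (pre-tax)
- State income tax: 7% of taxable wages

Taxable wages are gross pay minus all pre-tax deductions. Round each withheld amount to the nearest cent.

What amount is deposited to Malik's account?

Employee pension contribution: $4118.13 × 0.04 = $164.73
Taxable wages = $4118.13 − $164.73 = $3953.40
City income tax: $3953.40 × 0.04 = $158.14
Federal withholding: $3953.40 × 0.12 = $474.41
State income tax: $3953.40 × 0.07 = $276.74
PFL insurance: $4118.13 × 0.01 = $41.18
SDI: $4118.13 × 0.015 = $61.77
Medical insurance premium: $76.04
Total deductions = $164.73 + $158.14 + $474.41 + $276.74 + $41.18 + $61.77 + $76.04 = $1253.01
Net pay = $4118.13 − $1253.01 = $2865.12

$2865.12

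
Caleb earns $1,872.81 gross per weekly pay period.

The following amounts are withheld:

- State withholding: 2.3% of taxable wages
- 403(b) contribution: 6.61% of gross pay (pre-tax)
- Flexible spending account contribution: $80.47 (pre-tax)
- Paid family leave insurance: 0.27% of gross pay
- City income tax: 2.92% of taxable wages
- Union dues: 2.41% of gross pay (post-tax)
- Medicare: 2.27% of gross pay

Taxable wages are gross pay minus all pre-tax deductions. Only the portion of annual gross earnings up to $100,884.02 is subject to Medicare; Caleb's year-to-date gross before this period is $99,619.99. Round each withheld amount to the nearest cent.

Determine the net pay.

$1,502.57

403(b) contribution: $1,872.81 × 0.0661 = $123.79
Flexible spending account contribution: $80.47
Pre-tax total = $123.79 + $80.47 = $204.26
Taxable wages = $1,872.81 − $204.26 = $1,668.55
City income tax: $1,668.55 × 0.0292 = $48.72
State withholding: $1,668.55 × 0.023 = $38.38
Paid family leave insurance: $1,872.81 × 0.0027 = $5.06
Medicare: only $100,884.02 − $99,619.99 = $1,264.03 of this check is subject → $1,264.03 × 0.0227 = $28.69
Union dues: $1,872.81 × 0.0241 = $45.13
Total deductions = $123.79 + $80.47 + $48.72 + $38.38 + $5.06 + $28.69 + $45.13 = $370.24
Net pay = $1,872.81 − $370.24 = $1,502.57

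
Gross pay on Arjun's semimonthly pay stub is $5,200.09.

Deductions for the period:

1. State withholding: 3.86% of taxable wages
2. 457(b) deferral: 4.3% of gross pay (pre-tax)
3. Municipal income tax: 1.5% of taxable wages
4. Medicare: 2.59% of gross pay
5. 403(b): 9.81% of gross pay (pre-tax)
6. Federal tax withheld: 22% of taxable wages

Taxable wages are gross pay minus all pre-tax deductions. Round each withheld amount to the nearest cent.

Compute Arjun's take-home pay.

$3,109.68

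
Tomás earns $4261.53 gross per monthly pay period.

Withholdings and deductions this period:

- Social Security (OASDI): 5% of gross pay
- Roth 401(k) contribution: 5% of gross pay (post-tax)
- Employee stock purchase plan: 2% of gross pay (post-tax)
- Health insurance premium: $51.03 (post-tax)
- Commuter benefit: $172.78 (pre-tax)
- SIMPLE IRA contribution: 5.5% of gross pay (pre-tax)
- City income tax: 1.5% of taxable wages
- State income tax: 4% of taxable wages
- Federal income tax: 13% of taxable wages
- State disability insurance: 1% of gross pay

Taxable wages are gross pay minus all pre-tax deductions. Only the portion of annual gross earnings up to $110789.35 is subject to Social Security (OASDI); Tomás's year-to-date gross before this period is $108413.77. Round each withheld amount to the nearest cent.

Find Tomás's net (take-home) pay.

SIMPLE IRA contribution: $4261.53 × 0.055 = $234.38
Commuter benefit: $172.78
Pre-tax total = $234.38 + $172.78 = $407.16
Taxable wages = $4261.53 − $407.16 = $3854.37
Federal income tax: $3854.37 × 0.13 = $501.07
City income tax: $3854.37 × 0.015 = $57.82
State income tax: $3854.37 × 0.04 = $154.17
State disability insurance: $4261.53 × 0.01 = $42.62
Social Security (OASDI): only $110789.35 − $108413.77 = $2375.58 of this check is subject → $2375.58 × 0.05 = $118.78
Health insurance premium: $51.03
Employee stock purchase plan: $4261.53 × 0.02 = $85.23
Roth 401(k) contribution: $4261.53 × 0.05 = $213.08
Total deductions = $234.38 + $172.78 + $501.07 + $57.82 + $154.17 + $42.62 + $118.78 + $51.03 + $85.23 + $213.08 = $1630.96
Net pay = $4261.53 − $1630.96 = $2630.57

$2630.57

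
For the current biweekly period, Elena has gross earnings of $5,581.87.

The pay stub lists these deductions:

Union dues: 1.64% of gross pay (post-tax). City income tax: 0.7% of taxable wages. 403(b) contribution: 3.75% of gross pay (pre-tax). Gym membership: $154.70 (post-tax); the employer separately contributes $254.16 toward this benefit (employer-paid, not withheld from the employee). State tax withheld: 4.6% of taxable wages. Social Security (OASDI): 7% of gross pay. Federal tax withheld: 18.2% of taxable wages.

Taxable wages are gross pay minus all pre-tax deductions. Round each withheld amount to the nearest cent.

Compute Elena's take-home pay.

$3,473.03

403(b) contribution: $5,581.87 × 0.0375 = $209.32
Taxable wages = $5,581.87 − $209.32 = $5,372.55
City income tax: $5,372.55 × 0.007 = $37.61
State tax withheld: $5,372.55 × 0.046 = $247.14
Federal tax withheld: $5,372.55 × 0.182 = $977.80
Social Security (OASDI): $5,581.87 × 0.07 = $390.73
Union dues: $5,581.87 × 0.0164 = $91.54
Gym membership: $154.70
(Employer's $254.16 toward gym membership is not withheld from the employee.)
Total deductions = $209.32 + $37.61 + $247.14 + $977.80 + $390.73 + $91.54 + $154.70 = $2,108.84
Net pay = $5,581.87 − $2,108.84 = $3,473.03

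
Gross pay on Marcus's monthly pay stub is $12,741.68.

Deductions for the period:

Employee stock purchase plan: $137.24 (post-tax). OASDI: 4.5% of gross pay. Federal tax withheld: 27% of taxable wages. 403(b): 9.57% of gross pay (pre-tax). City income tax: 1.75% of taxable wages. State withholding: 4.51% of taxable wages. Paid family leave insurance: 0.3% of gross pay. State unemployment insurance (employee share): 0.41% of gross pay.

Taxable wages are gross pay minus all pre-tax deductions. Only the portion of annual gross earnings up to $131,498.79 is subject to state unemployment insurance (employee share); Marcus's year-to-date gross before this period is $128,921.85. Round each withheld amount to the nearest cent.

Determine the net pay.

$6,930.56

403(b): $12,741.68 × 0.0957 = $1,219.38
Taxable wages = $12,741.68 − $1,219.38 = $11,522.30
Federal tax withheld: $11,522.30 × 0.27 = $3,111.02
State withholding: $11,522.30 × 0.0451 = $519.66
City income tax: $11,522.30 × 0.0175 = $201.64
State unemployment insurance (employee share): only $131,498.79 − $128,921.85 = $2,576.94 of this check is subject → $2,576.94 × 0.0041 = $10.57
OASDI: $12,741.68 × 0.045 = $573.38
Paid family leave insurance: $12,741.68 × 0.003 = $38.23
Employee stock purchase plan: $137.24
Total deductions = $1,219.38 + $3,111.02 + $519.66 + $201.64 + $10.57 + $573.38 + $38.23 + $137.24 = $5,811.12
Net pay = $12,741.68 − $5,811.12 = $6,930.56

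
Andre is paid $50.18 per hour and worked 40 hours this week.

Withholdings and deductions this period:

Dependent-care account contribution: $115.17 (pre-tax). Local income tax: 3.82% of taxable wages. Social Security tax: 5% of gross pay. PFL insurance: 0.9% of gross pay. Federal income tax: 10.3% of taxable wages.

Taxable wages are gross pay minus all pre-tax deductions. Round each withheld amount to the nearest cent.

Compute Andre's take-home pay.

Gross pay: 40 × $50.18 = $2,007.20
Dependent-care account contribution: $115.17
Taxable wages = $2,007.20 − $115.17 = $1,892.03
Federal income tax: $1,892.03 × 0.103 = $194.88
Local income tax: $1,892.03 × 0.0382 = $72.28
Social Security tax: $2,007.20 × 0.05 = $100.36
PFL insurance: $2,007.20 × 0.009 = $18.06
Total deductions = $115.17 + $194.88 + $72.28 + $100.36 + $18.06 = $500.75
Net pay = $2,007.20 − $500.75 = $1,506.45

$1,506.45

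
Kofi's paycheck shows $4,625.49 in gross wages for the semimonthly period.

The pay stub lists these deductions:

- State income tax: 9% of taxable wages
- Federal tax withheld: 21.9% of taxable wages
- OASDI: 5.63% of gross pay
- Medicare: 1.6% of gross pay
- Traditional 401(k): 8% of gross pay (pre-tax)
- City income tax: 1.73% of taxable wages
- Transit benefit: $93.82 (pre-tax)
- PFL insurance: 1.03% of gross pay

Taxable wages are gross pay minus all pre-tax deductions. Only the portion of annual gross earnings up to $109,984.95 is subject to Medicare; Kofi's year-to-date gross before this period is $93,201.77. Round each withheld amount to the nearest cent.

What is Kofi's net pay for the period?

$2,421.61

Traditional 401(k): $4,625.49 × 0.08 = $370.04
Transit benefit: $93.82
Pre-tax total = $370.04 + $93.82 = $463.86
Taxable wages = $4,625.49 − $463.86 = $4,161.63
State income tax: $4,161.63 × 0.09 = $374.55
Federal tax withheld: $4,161.63 × 0.219 = $911.40
City income tax: $4,161.63 × 0.0173 = $72.00
PFL insurance: $4,625.49 × 0.0103 = $47.64
Medicare: cap not yet reached, full $4,625.49 is subject → $4,625.49 × 0.016 = $74.01
OASDI: $4,625.49 × 0.0563 = $260.42
Total deductions = $370.04 + $93.82 + $374.55 + $911.40 + $72.00 + $47.64 + $74.01 + $260.42 = $2,203.88
Net pay = $4,625.49 − $2,203.88 = $2,421.61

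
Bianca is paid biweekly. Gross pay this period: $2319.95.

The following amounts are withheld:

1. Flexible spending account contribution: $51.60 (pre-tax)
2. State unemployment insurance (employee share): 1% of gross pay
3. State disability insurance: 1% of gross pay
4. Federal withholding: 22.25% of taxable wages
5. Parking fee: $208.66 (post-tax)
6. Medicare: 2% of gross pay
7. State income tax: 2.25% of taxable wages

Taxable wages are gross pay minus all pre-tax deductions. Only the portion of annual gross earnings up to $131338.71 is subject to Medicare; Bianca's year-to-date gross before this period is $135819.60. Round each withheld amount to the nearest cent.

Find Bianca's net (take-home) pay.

$1457.54

Flexible spending account contribution: $51.60
Taxable wages = $2319.95 − $51.60 = $2268.35
State income tax: $2268.35 × 0.0225 = $51.04
Federal withholding: $2268.35 × 0.2225 = $504.71
State disability insurance: $2319.95 × 0.01 = $23.20
State unemployment insurance (employee share): $2319.95 × 0.01 = $23.20
Medicare: annual cap $131338.71 already reached (YTD $135819.60), so $0.00
Parking fee: $208.66
Total deductions = $51.60 + $51.04 + $504.71 + $23.20 + $23.20 + $0.00 + $208.66 = $862.41
Net pay = $2319.95 − $862.41 = $1457.54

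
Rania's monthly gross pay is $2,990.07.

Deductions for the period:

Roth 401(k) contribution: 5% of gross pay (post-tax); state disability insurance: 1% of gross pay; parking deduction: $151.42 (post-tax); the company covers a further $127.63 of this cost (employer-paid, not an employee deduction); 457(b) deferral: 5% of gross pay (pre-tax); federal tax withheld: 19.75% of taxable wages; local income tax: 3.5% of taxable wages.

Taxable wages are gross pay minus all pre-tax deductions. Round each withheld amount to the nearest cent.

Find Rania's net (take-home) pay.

457(b) deferral: $2,990.07 × 0.05 = $149.50
Taxable wages = $2,990.07 − $149.50 = $2,840.57
Local income tax: $2,840.57 × 0.035 = $99.42
Federal tax withheld: $2,840.57 × 0.1975 = $561.01
State disability insurance: $2,990.07 × 0.01 = $29.90
Roth 401(k) contribution: $2,990.07 × 0.05 = $149.50
Parking deduction: $151.42
(Employer's $127.63 toward parking deduction is not withheld from the employee.)
Total deductions = $149.50 + $99.42 + $561.01 + $29.90 + $149.50 + $151.42 = $1,140.75
Net pay = $2,990.07 − $1,140.75 = $1,849.32

$1,849.32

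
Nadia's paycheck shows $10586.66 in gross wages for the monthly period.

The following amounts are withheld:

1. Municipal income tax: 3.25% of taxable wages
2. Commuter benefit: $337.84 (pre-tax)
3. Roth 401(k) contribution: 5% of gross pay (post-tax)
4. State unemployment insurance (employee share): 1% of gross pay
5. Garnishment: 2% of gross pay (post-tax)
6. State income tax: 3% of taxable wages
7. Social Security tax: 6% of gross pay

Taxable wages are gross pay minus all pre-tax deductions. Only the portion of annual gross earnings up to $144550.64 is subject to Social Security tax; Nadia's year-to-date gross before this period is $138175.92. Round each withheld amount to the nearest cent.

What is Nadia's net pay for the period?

$8378.86

Commuter benefit: $337.84
Taxable wages = $10586.66 − $337.84 = $10248.82
Municipal income tax: $10248.82 × 0.0325 = $333.09
State income tax: $10248.82 × 0.03 = $307.46
Social Security tax: only $144550.64 − $138175.92 = $6374.72 of this check is subject → $6374.72 × 0.06 = $382.48
State unemployment insurance (employee share): $10586.66 × 0.01 = $105.87
Garnishment: $10586.66 × 0.02 = $211.73
Roth 401(k) contribution: $10586.66 × 0.05 = $529.33
Total deductions = $337.84 + $333.09 + $307.46 + $382.48 + $105.87 + $211.73 + $529.33 = $2207.80
Net pay = $10586.66 − $2207.80 = $8378.86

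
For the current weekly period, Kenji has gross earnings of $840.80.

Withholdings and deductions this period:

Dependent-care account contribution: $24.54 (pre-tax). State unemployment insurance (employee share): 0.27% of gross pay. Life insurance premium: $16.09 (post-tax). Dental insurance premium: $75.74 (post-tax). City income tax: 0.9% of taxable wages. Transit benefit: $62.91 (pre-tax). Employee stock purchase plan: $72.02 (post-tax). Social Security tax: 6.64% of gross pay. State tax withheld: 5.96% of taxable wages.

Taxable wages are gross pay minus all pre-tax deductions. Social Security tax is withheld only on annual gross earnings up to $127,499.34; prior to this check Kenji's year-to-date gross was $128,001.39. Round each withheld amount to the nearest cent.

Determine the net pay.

$535.55

Transit benefit: $62.91
Dependent-care account contribution: $24.54
Pre-tax total = $62.91 + $24.54 = $87.45
Taxable wages = $840.80 − $87.45 = $753.35
State tax withheld: $753.35 × 0.0596 = $44.90
City income tax: $753.35 × 0.009 = $6.78
State unemployment insurance (employee share): $840.80 × 0.0027 = $2.27
Social Security tax: annual cap $127,499.34 already reached (YTD $128,001.39), so $0.00
Dental insurance premium: $75.74
Employee stock purchase plan: $72.02
Life insurance premium: $16.09
Total deductions = $62.91 + $24.54 + $44.90 + $6.78 + $2.27 + $0.00 + $75.74 + $72.02 + $16.09 = $305.25
Net pay = $840.80 − $305.25 = $535.55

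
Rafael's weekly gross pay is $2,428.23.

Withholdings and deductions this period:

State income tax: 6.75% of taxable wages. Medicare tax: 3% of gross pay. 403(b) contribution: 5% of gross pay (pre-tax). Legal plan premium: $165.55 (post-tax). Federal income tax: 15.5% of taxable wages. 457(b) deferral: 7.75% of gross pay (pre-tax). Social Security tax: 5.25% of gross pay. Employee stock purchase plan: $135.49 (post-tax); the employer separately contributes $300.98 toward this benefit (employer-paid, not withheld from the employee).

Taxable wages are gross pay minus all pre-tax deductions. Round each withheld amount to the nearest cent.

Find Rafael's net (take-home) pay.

$1,145.86

457(b) deferral: $2,428.23 × 0.0775 = $188.19
403(b) contribution: $2,428.23 × 0.05 = $121.41
Pre-tax total = $188.19 + $121.41 = $309.60
Taxable wages = $2,428.23 − $309.60 = $2,118.63
Federal income tax: $2,118.63 × 0.155 = $328.39
State income tax: $2,118.63 × 0.0675 = $143.01
Medicare tax: $2,428.23 × 0.03 = $72.85
Social Security tax: $2,428.23 × 0.0525 = $127.48
Legal plan premium: $165.55
Employee stock purchase plan: $135.49
(Employer's $300.98 toward employee stock purchase plan is not withheld from the employee.)
Total deductions = $188.19 + $121.41 + $328.39 + $143.01 + $72.85 + $127.48 + $165.55 + $135.49 = $1,282.37
Net pay = $2,428.23 − $1,282.37 = $1,145.86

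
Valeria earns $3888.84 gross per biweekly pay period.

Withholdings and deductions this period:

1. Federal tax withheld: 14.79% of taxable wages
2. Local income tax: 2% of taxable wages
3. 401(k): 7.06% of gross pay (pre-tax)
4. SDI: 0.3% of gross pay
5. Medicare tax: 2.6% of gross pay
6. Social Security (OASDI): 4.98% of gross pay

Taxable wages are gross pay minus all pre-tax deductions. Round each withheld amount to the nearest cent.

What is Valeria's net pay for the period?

$2701.01

401(k): $3888.84 × 0.0706 = $274.55
Taxable wages = $3888.84 − $274.55 = $3614.29
Local income tax: $3614.29 × 0.02 = $72.29
Federal tax withheld: $3614.29 × 0.1479 = $534.55
Medicare tax: $3888.84 × 0.026 = $101.11
SDI: $3888.84 × 0.003 = $11.67
Social Security (OASDI): $3888.84 × 0.0498 = $193.66
Total deductions = $274.55 + $72.29 + $534.55 + $101.11 + $11.67 + $193.66 = $1187.83
Net pay = $3888.84 − $1187.83 = $2701.01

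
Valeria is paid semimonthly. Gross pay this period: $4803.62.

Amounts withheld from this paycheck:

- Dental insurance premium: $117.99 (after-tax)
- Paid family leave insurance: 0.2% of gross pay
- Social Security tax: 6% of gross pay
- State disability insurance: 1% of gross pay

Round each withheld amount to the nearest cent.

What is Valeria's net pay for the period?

Social Security tax: $4803.62 × 0.06 = $288.22
Paid family leave insurance: $4803.62 × 0.002 = $9.61
State disability insurance: $4803.62 × 0.01 = $48.04
Dental insurance premium: $117.99
Total deductions = $288.22 + $9.61 + $48.04 + $117.99 = $463.86
Net pay = $4803.62 − $463.86 = $4339.76

$4339.76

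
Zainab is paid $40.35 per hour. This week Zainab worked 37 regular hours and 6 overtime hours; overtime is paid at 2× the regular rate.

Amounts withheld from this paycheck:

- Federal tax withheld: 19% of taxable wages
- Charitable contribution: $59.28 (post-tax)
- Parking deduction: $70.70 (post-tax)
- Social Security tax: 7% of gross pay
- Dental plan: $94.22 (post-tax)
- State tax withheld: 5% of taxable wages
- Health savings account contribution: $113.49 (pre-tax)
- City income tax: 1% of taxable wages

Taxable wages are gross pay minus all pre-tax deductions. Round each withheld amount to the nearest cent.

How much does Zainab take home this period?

$1,035.14

Regular pay: 37 × $40.35 = $1,492.95
Overtime pay: 6 × $40.35 × 2 = $484.20
Gross pay = $1,492.95 + $484.20 = $1,977.15
Health savings account contribution: $113.49
Taxable wages = $1,977.15 − $113.49 = $1,863.66
State tax withheld: $1,863.66 × 0.05 = $93.18
City income tax: $1,863.66 × 0.01 = $18.64
Federal tax withheld: $1,863.66 × 0.19 = $354.10
Social Security tax: $1,977.15 × 0.07 = $138.40
Parking deduction: $70.70
Charitable contribution: $59.28
Dental plan: $94.22
Total deductions = $113.49 + $93.18 + $18.64 + $354.10 + $138.40 + $70.70 + $59.28 + $94.22 = $942.01
Net pay = $1,977.15 − $942.01 = $1,035.14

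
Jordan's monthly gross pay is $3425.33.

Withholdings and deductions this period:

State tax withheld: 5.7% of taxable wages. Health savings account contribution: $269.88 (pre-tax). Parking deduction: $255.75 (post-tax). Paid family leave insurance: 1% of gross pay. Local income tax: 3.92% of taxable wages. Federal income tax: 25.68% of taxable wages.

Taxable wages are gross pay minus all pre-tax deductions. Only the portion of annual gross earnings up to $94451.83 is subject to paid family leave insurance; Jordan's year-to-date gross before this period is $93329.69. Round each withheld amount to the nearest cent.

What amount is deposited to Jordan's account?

$1774.61

Health savings account contribution: $269.88
Taxable wages = $3425.33 − $269.88 = $3155.45
Local income tax: $3155.45 × 0.0392 = $123.69
State tax withheld: $3155.45 × 0.057 = $179.86
Federal income tax: $3155.45 × 0.2568 = $810.32
Paid family leave insurance: only $94451.83 − $93329.69 = $1122.14 of this check is subject → $1122.14 × 0.01 = $11.22
Parking deduction: $255.75
Total deductions = $269.88 + $123.69 + $179.86 + $810.32 + $11.22 + $255.75 = $1650.72
Net pay = $3425.33 − $1650.72 = $1774.61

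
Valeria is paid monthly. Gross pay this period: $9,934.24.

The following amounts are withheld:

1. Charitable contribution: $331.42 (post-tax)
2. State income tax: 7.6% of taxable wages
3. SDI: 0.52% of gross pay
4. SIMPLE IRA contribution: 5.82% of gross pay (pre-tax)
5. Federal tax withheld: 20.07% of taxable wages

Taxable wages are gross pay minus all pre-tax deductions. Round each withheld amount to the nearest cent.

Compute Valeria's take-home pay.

SIMPLE IRA contribution: $9,934.24 × 0.0582 = $578.17
Taxable wages = $9,934.24 − $578.17 = $9,356.07
Federal tax withheld: $9,356.07 × 0.2007 = $1,877.76
State income tax: $9,356.07 × 0.076 = $711.06
SDI: $9,934.24 × 0.0052 = $51.66
Charitable contribution: $331.42
Total deductions = $578.17 + $1,877.76 + $711.06 + $51.66 + $331.42 = $3,550.07
Net pay = $9,934.24 − $3,550.07 = $6,384.17

$6,384.17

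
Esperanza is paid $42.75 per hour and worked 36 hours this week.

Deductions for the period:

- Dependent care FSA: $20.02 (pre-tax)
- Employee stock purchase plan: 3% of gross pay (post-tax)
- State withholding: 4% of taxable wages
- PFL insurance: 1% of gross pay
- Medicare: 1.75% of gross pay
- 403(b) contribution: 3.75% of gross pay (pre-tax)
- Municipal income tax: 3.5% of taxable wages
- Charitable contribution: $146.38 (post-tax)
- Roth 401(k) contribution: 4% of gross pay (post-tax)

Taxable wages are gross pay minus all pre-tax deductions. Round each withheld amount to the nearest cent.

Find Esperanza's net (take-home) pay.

Gross pay: 36 × $42.75 = $1539.00
403(b) contribution: $1539.00 × 0.0375 = $57.71
Dependent care FSA: $20.02
Pre-tax total = $57.71 + $20.02 = $77.73
Taxable wages = $1539.00 − $77.73 = $1461.27
State withholding: $1461.27 × 0.04 = $58.45
Municipal income tax: $1461.27 × 0.035 = $51.14
PFL insurance: $1539.00 × 0.01 = $15.39
Medicare: $1539.00 × 0.0175 = $26.93
Roth 401(k) contribution: $1539.00 × 0.04 = $61.56
Employee stock purchase plan: $1539.00 × 0.03 = $46.17
Charitable contribution: $146.38
Total deductions = $57.71 + $20.02 + $58.45 + $51.14 + $15.39 + $26.93 + $61.56 + $46.17 + $146.38 = $483.75
Net pay = $1539.00 − $483.75 = $1055.25

$1055.25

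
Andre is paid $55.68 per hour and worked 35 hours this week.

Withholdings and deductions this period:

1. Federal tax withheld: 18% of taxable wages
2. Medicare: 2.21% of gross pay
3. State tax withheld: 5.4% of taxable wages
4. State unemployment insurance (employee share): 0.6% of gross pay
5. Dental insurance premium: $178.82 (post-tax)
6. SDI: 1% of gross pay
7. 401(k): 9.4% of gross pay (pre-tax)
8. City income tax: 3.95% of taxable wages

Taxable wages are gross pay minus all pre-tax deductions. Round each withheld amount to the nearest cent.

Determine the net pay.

$1,029.65

Gross pay: 35 × $55.68 = $1,948.80
401(k): $1,948.80 × 0.094 = $183.19
Taxable wages = $1,948.80 − $183.19 = $1,765.61
City income tax: $1,765.61 × 0.0395 = $69.74
Federal tax withheld: $1,765.61 × 0.18 = $317.81
State tax withheld: $1,765.61 × 0.054 = $95.34
SDI: $1,948.80 × 0.01 = $19.49
State unemployment insurance (employee share): $1,948.80 × 0.006 = $11.69
Medicare: $1,948.80 × 0.0221 = $43.07
Dental insurance premium: $178.82
Total deductions = $183.19 + $69.74 + $317.81 + $95.34 + $19.49 + $11.69 + $43.07 + $178.82 = $919.15
Net pay = $1,948.80 − $919.15 = $1,029.65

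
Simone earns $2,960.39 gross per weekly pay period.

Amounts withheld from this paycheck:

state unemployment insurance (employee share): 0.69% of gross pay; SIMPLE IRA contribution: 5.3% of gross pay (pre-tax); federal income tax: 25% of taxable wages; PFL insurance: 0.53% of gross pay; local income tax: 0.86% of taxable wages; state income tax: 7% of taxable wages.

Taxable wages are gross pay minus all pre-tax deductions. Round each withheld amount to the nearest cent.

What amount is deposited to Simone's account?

$1,846.15

SIMPLE IRA contribution: $2,960.39 × 0.053 = $156.90
Taxable wages = $2,960.39 − $156.90 = $2,803.49
Federal income tax: $2,803.49 × 0.25 = $700.87
State income tax: $2,803.49 × 0.07 = $196.24
Local income tax: $2,803.49 × 0.0086 = $24.11
PFL insurance: $2,960.39 × 0.0053 = $15.69
State unemployment insurance (employee share): $2,960.39 × 0.0069 = $20.43
Total deductions = $156.90 + $700.87 + $196.24 + $24.11 + $15.69 + $20.43 = $1,114.24
Net pay = $2,960.39 − $1,114.24 = $1,846.15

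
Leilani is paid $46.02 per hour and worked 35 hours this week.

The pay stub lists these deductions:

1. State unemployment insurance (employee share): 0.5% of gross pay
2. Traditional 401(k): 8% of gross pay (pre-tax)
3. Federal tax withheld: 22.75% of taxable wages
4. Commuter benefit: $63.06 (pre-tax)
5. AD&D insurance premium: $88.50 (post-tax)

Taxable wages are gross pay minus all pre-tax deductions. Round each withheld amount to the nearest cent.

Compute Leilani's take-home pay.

$999.46

Gross pay: 35 × $46.02 = $1,610.70
Traditional 401(k): $1,610.70 × 0.08 = $128.86
Commuter benefit: $63.06
Pre-tax total = $128.86 + $63.06 = $191.92
Taxable wages = $1,610.70 − $191.92 = $1,418.78
Federal tax withheld: $1,418.78 × 0.2275 = $322.77
State unemployment insurance (employee share): $1,610.70 × 0.005 = $8.05
AD&D insurance premium: $88.50
Total deductions = $128.86 + $63.06 + $322.77 + $8.05 + $88.50 = $611.24
Net pay = $1,610.70 − $611.24 = $999.46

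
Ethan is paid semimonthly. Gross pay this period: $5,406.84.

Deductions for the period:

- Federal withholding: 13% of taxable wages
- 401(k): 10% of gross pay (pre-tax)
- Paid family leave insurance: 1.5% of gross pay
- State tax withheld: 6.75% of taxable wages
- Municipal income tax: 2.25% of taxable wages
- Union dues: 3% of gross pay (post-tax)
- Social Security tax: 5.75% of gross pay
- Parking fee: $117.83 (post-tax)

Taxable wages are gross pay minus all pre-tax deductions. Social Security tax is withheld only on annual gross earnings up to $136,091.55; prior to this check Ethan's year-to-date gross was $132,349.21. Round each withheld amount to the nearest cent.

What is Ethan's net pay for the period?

$3,219.28

401(k): $5,406.84 × 0.1 = $540.68
Taxable wages = $5,406.84 − $540.68 = $4,866.16
State tax withheld: $4,866.16 × 0.0675 = $328.47
Federal withholding: $4,866.16 × 0.13 = $632.60
Municipal income tax: $4,866.16 × 0.0225 = $109.49
Social Security tax: only $136,091.55 − $132,349.21 = $3,742.34 of this check is subject → $3,742.34 × 0.0575 = $215.18
Paid family leave insurance: $5,406.84 × 0.015 = $81.10
Union dues: $5,406.84 × 0.03 = $162.21
Parking fee: $117.83
Total deductions = $540.68 + $328.47 + $632.60 + $109.49 + $215.18 + $81.10 + $162.21 + $117.83 = $2,187.56
Net pay = $5,406.84 − $2,187.56 = $3,219.28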